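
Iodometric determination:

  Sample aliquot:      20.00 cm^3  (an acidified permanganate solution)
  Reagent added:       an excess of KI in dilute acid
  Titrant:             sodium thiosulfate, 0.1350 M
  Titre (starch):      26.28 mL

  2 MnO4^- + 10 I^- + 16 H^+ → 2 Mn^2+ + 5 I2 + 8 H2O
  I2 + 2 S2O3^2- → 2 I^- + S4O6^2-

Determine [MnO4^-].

0.03548 M

n(S2O3^2-) = 0.02628 × 0.1350 = 3.548 × 10^-3 mol
n(I2) = n(S2O3^2-)/2 = 1.774 × 10^-3 mol
From the 2:5 ratio, n(MnO4^-) in the aliquot = 2/5 × 1.774 × 10^-3 = 7.096 × 10^-4 mol
[MnO4^-] = 7.096 × 10^-4 / 0.02000 = 0.03548 mol/L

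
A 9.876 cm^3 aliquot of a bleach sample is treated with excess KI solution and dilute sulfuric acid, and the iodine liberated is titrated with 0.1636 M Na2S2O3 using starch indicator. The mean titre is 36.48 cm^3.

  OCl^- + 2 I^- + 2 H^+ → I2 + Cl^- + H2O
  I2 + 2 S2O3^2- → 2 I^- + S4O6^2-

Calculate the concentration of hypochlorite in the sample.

n(S2O3^2-) = 0.03648 × 0.1636 = 5.968 × 10^-3 mol
n(I2) = n(S2O3^2-)/2 = 2.984 × 10^-3 mol
n(OCl^-) in the aliquot = 2.984 × 10^-3 mol (1:1 ratio)
[OCl^-] = 2.984 × 10^-3 / 0.009876 = 0.3022 mol/L

0.3022 M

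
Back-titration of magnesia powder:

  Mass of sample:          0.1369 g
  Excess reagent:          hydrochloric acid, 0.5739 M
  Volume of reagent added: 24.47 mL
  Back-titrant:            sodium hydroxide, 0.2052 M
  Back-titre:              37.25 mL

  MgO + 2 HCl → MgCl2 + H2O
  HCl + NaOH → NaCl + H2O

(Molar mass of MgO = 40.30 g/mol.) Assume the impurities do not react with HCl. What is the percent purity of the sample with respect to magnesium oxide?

94.19 %

n(HCl) added = 0.02447 × 0.5739 = 0.01404 mol
n(NaOH) used in back-titration = 0.03725 × 0.2052 = 7.644 × 10^-3 mol
n(HCl) left over = 7.644 × 10^-3 mol (1:1 ratio)
n(HCl) consumed by analyte = 0.01404 − 7.644 × 10^-3 = 6.400 × 10^-3 mol
From the 1:2 ratio, n(MgO) = 1/2 × 6.400 × 10^-3 = 3.200 × 10^-3 mol
mass of MgO = 3.200 × 10^-3 × 40.30 = 0.1290 g
% MgO = 0.1290 / 0.1369 × 100 = 94.19 %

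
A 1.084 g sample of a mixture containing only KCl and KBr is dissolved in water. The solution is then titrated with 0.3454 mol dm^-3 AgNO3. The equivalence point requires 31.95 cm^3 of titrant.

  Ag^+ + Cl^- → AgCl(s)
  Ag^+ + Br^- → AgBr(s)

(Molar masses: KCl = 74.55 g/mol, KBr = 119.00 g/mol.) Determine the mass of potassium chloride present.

n(AgNO3) = 0.03195 × 0.3454 = 0.01104 mol
Let x = n(KCl), y = n(KBr).
Titrant: 1x + 1y = 0.01104;  mass: 74.55x + 119.00y = 1.084
Solving, x = 5.157 × 10^-3 mol, y = 5.879 × 10^-3 mol
mass of KCl = 5.157 × 10^-3 × 74.55 = 0.3845 g

0.3845 g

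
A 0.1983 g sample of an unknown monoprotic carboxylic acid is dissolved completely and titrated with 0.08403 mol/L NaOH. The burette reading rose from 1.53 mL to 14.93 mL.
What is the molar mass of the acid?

176.1 g/mol

n(NaOH) = 0.01340 L × 0.08403 mol/L = 1.126 × 10^-3 mol
n(HA) = 1.126 × 10^-3 mol (1:1 ratio)
M = m / n = 0.1983 g / 1.126 × 10^-3 mol = 176.1 g/mol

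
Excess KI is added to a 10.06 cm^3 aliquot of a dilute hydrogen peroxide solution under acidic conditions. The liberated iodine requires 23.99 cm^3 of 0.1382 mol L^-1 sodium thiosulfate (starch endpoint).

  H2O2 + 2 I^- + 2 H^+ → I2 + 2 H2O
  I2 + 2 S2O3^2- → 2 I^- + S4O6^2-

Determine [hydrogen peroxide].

0.1648 mol/L

n(S2O3^2-) = 0.02399 × 0.1382 = 3.315 × 10^-3 mol
n(I2) = n(S2O3^2-)/2 = 1.658 × 10^-3 mol
n(H2O2) in the aliquot = 1.658 × 10^-3 mol (1:1 ratio)
[H2O2] = 1.658 × 10^-3 / 0.01006 = 0.1648 mol/L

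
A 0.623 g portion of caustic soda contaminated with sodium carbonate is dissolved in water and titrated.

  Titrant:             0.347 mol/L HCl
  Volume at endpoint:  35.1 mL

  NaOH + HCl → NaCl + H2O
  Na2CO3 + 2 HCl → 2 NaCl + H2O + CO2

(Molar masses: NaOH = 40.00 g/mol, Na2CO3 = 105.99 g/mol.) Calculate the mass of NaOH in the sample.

n(HCl) = 0.0351 × 0.347 = 0.0122 mol
Let x = n(NaOH), y = n(Na2CO3).
Titrant: 1x + 2y = 0.0122;  mass: 40.00x + 105.99y = 0.623
Solving, x = 1.73 × 10^-3 mol, y = 5.23 × 10^-3 mol
mass of NaOH = 1.73 × 10^-3 × 40.00 = 0.0691 g

0.0691 g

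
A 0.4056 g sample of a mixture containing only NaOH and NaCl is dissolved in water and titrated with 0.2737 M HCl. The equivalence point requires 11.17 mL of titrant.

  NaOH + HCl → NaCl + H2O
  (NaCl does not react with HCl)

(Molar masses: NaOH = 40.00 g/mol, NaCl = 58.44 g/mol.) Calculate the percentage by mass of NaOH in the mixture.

n(HCl) = 0.01117 × 0.2737 = 3.057 × 10^-3 mol
Let x = n(NaOH), y = n(NaCl).
Titrant: 1x = 3.057 × 10^-3;  mass: 40.00x + 58.44y = 0.4056
Solving, x = 3.057 × 10^-3 mol, y = 4.848 × 10^-3 mol
mass of NaOH = 3.057 × 10^-3 × 40.00 = 0.1223 g
% NaOH = 0.1223 / 0.4056 × 100 = 30.15 %

30.15 %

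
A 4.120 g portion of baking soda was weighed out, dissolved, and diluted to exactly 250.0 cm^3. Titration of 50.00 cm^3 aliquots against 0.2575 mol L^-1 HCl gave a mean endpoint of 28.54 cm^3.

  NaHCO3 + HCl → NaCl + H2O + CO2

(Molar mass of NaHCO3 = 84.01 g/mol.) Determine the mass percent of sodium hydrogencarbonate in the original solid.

74.93 %

n(HCl) per titration = 0.02854 × 0.2575 = 7.349 × 10^-3 mol
n(NaHCO3) in each aliquot = 7.349 × 10^-3 mol (1:1 ratio)
n(NaHCO3) in the whole flask = 7.349 × 10^-3 × 250.0/50.00 = 0.03675 mol
mass of NaHCO3 = 0.03675 × 84.01 = 3.087 g
% NaHCO3 = 3.087 / 4.120 × 100 = 74.93 %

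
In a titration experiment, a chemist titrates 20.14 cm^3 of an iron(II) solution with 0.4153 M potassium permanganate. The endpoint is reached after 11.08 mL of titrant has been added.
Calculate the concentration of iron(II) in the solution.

1.142 M

MnO4^- + 5 Fe^2+ + 8 H^+ → Mn^2+ + 5 Fe^3+ + 4 H2O
n(KMnO4) = 0.01108 L × 0.4153 mol/L = 4.602 × 10^-3 mol
From the 5:1 mole ratio, n(Fe2+) = 5/1 × 4.602 × 10^-3 = 0.02301 mol
[Fe2+] = 0.02301 mol / 0.02014 L = 1.142 mol/L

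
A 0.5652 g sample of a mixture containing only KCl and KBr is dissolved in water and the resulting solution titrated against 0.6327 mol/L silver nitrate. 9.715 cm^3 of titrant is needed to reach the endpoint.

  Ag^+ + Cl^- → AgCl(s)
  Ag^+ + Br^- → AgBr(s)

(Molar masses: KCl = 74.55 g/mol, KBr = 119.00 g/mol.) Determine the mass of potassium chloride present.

n(AgNO3) = 0.009715 × 0.6327 = 6.147 × 10^-3 mol
Let x = n(KCl), y = n(KBr).
Titrant: 1x + 1y = 6.147 × 10^-3;  mass: 74.55x + 119.00y = 0.5652
Solving, x = 3.740 × 10^-3 mol, y = 2.406 × 10^-3 mol
mass of KCl = 3.740 × 10^-3 × 74.55 = 0.2788 g

0.2788 g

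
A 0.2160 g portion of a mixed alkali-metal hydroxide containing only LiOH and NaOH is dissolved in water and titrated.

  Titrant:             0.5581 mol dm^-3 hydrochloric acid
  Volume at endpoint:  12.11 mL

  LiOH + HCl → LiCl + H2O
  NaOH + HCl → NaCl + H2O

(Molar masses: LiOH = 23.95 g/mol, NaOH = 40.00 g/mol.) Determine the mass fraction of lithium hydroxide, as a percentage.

37.54 %

n(HCl) = 0.01211 × 0.5581 = 6.759 × 10^-3 mol
Let x = n(LiOH), y = n(NaOH).
Titrant: 1x + 1y = 6.759 × 10^-3;  mass: 23.95x + 40.00y = 0.2160
Solving, x = 3.386 × 10^-3 mol, y = 3.373 × 10^-3 mol
mass of LiOH = 3.386 × 10^-3 × 23.95 = 0.08109 g
% LiOH = 0.08109 / 0.2160 × 100 = 37.54 %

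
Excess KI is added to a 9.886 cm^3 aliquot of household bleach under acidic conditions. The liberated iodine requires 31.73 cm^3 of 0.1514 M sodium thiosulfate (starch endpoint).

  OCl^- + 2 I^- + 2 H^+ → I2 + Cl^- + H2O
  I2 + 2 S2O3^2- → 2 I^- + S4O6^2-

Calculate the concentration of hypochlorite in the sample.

0.2430 M

n(S2O3^2-) = 0.03173 × 0.1514 = 4.804 × 10^-3 mol
n(I2) = n(S2O3^2-)/2 = 2.402 × 10^-3 mol
n(OCl^-) in the aliquot = 2.402 × 10^-3 mol (1:1 ratio)
[OCl^-] = 2.402 × 10^-3 / 0.009886 = 0.2430 mol/L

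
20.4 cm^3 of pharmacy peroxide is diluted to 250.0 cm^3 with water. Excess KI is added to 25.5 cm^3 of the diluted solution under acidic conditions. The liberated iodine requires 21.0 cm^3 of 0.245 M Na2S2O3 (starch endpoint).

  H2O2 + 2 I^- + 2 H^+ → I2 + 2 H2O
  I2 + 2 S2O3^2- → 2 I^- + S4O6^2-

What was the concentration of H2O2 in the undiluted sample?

1.24 M

n(S2O3^2-) = 0.0210 × 0.245 = 5.14 × 10^-3 mol
n(I2) = n(S2O3^2-)/2 = 2.57 × 10^-3 mol
n(H2O2) in the aliquot = 2.57 × 10^-3 mol (1:1 ratio)
[H2O2]_dilute = 2.57 × 10^-3 / 0.0255 = 0.101 mol/L
[H2O2]_original = 0.101 × 250.0/20.4 = 1.24 mol/L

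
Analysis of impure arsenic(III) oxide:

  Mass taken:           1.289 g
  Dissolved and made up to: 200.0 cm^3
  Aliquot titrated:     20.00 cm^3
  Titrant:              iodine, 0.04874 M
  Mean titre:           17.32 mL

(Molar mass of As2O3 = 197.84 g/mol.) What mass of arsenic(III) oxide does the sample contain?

As2O3 + 2 I2 + 2 H2O → As2O5 + 4 HI
n(I2) per titration = 0.01732 × 0.04874 = 8.442 × 10^-4 mol
From the 1:2 ratio, n(As2O3) in each aliquot = 1/2 × 8.442 × 10^-4 = 4.221 × 10^-4 mol
n(As2O3) in the whole flask = 4.221 × 10^-4 × 200.0/20.00 = 4.221 × 10^-3 mol
mass of As2O3 = 4.221 × 10^-3 × 197.84 = 0.8351 g

0.8351 g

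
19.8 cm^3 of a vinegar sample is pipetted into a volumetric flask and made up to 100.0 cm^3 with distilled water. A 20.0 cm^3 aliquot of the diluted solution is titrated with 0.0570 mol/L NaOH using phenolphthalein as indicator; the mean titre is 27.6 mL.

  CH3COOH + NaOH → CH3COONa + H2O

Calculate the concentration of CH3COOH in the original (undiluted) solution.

n(NaOH) = 0.0276 × 0.0570 = 1.57 × 10^-3 mol
n(CH3COOH) in the aliquot = 1.57 × 10^-3 mol (1:1 ratio)
[CH3COOH]_dilute = 1.57 × 10^-3 / 0.0200 = 0.0787 mol/L
Dilution factor = 100.0 / 19.8 = 5.051
[CH3COOH]_stock = 0.0787 × 5.051 = 0.397 mol/L

0.397 mol/L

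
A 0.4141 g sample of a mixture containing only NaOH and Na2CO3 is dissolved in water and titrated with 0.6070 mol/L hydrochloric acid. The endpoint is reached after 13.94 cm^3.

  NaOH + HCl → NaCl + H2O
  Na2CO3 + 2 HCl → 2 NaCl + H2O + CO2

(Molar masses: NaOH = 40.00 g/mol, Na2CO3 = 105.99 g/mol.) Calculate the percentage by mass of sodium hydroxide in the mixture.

n(HCl) = 0.01394 × 0.6070 = 8.462 × 10^-3 mol
Let x = n(NaOH), y = n(Na2CO3).
Titrant: 1x + 2y = 8.462 × 10^-3;  mass: 40.00x + 105.99y = 0.4141
Solving, x = 2.641 × 10^-3 mol, y = 2.910 × 10^-3 mol
mass of NaOH = 2.641 × 10^-3 × 40.00 = 0.1056 g
% NaOH = 0.1056 / 0.4141 × 100 = 25.51 %

25.51 %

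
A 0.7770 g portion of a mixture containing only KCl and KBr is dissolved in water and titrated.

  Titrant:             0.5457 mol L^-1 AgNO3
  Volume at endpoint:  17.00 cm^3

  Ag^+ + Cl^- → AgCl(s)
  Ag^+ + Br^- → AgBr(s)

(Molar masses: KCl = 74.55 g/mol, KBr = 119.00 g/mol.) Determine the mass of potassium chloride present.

n(AgNO3) = 0.01700 × 0.5457 = 9.277 × 10^-3 mol
Let x = n(KCl), y = n(KBr).
Titrant: 1x + 1y = 9.277 × 10^-3;  mass: 74.55x + 119.00y = 0.7770
Solving, x = 7.355 × 10^-3 mol, y = 1.921 × 10^-3 mol
mass of KCl = 7.355 × 10^-3 × 74.55 = 0.5484 g

0.5484 g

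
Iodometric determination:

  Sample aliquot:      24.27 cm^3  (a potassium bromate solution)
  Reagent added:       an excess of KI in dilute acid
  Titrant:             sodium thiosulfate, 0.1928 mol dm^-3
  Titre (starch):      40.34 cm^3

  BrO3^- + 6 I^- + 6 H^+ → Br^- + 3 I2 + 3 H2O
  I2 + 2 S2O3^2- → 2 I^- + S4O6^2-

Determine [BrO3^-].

n(S2O3^2-) = 0.04034 × 0.1928 = 7.778 × 10^-3 mol
n(I2) = n(S2O3^2-)/2 = 3.889 × 10^-3 mol
From the 1:3 ratio, n(BrO3^-) in the aliquot = 1/3 × 3.889 × 10^-3 = 1.296 × 10^-3 mol
[BrO3^-] = 1.296 × 10^-3 / 0.02427 = 0.05341 mol/L

0.05341 mol/L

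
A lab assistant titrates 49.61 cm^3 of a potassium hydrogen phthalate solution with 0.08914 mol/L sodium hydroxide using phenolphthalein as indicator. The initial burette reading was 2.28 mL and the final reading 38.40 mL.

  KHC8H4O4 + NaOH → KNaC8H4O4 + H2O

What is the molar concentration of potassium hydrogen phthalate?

n(NaOH) = 0.03612 L × 0.08914 mol/L = 3.220 × 10^-3 mol
n(KHC8H4O4) = 3.220 × 10^-3 mol (1:1 mole ratio)
[KHC8H4O4] = 3.220 × 10^-3 mol / 0.04961 L = 0.06490 mol/L

0.06490 mol/L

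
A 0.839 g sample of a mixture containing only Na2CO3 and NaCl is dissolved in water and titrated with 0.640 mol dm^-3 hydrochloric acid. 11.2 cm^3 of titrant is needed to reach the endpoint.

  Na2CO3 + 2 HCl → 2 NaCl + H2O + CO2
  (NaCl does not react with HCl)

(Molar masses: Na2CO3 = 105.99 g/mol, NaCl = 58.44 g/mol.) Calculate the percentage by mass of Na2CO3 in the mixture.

n(HCl) = 0.0112 × 0.640 = 7.17 × 10^-3 mol
Let x = n(Na2CO3), y = n(NaCl).
Titrant: 2x = 7.17 × 10^-3;  mass: 105.99x + 58.44y = 0.839
Solving, x = 3.58 × 10^-3 mol, y = 7.86 × 10^-3 mol
mass of Na2CO3 = 3.58 × 10^-3 × 105.99 = 0.380 g
% Na2CO3 = 0.380 / 0.839 × 100 = 45.3 %

45.3 %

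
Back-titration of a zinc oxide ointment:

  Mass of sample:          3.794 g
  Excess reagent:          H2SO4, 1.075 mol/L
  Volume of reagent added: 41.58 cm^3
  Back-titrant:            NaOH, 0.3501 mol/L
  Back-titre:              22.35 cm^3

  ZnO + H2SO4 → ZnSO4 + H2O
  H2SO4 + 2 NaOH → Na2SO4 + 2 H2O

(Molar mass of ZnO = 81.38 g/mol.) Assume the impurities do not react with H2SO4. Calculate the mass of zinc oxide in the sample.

3.319 g

n(H2SO4) added = 0.04158 × 1.075 = 0.04470 mol
n(NaOH) used in back-titration = 0.02235 × 0.3501 = 7.825 × 10^-3 mol
From the 1:2 ratio, n(H2SO4) left over = 1/2 × 7.825 × 10^-3 = 3.912 × 10^-3 mol
n(H2SO4) consumed by analyte = 0.04470 − 3.912 × 10^-3 = 0.04079 mol
n(ZnO) = 0.04079 mol (1:1 ratio)
mass of ZnO = 0.04079 × 81.38 = 3.319 g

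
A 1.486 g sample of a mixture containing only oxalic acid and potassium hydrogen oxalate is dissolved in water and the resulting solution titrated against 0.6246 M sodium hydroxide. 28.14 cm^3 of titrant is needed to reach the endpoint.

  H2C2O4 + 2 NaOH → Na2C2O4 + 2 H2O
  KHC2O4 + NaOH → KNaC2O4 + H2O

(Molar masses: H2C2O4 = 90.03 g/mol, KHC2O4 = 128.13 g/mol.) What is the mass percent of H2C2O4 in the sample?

n(NaOH) = 0.02814 × 0.6246 = 0.01758 mol
Let x = n(H2C2O4), y = n(KHC2O4).
Titrant: 2x + 1y = 0.01758;  mass: 90.03x + 128.13y = 1.486
Solving, x = 4.608 × 10^-3 mol, y = 8.360 × 10^-3 mol
mass of H2C2O4 = 4.608 × 10^-3 × 90.03 = 0.4149 g
% H2C2O4 = 0.4149 / 1.486 × 100 = 27.92 %

27.92 %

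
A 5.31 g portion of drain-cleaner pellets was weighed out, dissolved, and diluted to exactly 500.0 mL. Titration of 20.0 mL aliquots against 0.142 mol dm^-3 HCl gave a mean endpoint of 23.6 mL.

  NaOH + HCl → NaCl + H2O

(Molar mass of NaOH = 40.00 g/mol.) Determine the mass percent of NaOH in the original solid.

63.1 %

n(HCl) per titration = 0.0236 × 0.142 = 3.35 × 10^-3 mol
n(NaOH) in each aliquot = 3.35 × 10^-3 mol (1:1 ratio)
n(NaOH) in the whole flask = 3.35 × 10^-3 × 500.0/20.0 = 0.0838 mol
mass of NaOH = 0.0838 × 40.00 = 3.35 g
% NaOH = 3.35 / 5.31 × 100 = 63.1 %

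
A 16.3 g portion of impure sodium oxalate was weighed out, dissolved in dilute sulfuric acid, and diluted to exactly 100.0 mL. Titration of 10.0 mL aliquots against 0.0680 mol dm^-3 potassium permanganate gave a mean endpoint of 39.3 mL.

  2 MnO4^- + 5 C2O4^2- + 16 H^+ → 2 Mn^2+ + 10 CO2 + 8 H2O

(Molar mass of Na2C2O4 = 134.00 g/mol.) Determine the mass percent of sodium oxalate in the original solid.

n(KMnO4) per titration = 0.0393 × 0.0680 = 2.67 × 10^-3 mol
From the 5:2 ratio, n(Na2C2O4) in each aliquot = 5/2 × 2.67 × 10^-3 = 6.68 × 10^-3 mol
n(Na2C2O4) in the whole flask = 6.68 × 10^-3 × 100.0/10.0 = 0.0668 mol
mass of Na2C2O4 = 0.0668 × 134.00 = 8.95 g
% Na2C2O4 = 8.95 / 16.3 × 100 = 54.9 %

54.9 %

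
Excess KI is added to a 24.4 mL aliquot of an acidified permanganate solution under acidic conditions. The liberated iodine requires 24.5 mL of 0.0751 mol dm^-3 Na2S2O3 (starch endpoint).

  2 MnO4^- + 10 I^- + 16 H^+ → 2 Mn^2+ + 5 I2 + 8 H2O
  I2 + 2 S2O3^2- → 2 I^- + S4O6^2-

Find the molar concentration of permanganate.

n(S2O3^2-) = 0.0245 × 0.0751 = 1.84 × 10^-3 mol
n(I2) = n(S2O3^2-)/2 = 9.20 × 10^-4 mol
From the 2:5 ratio, n(MnO4^-) in the aliquot = 2/5 × 9.20 × 10^-4 = 3.68 × 10^-4 mol
[MnO4^-] = 3.68 × 10^-4 / 0.0244 = 0.0151 mol/L

0.0151 mol/L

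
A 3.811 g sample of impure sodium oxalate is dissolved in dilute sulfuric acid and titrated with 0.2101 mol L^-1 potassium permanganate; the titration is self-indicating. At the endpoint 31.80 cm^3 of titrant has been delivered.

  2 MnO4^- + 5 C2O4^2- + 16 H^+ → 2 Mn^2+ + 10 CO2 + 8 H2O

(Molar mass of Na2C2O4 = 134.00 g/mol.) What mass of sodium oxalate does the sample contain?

2.238 g

n(KMnO4) = 0.03180 L × 0.2101 mol/L = 6.681 × 10^-3 mol
From the 5:2 ratio, n(Na2C2O4) = 5/2 × 6.681 × 10^-3 = 0.01670 mol
mass of Na2C2O4 = 0.01670 × 134.00 g/mol = 2.238 g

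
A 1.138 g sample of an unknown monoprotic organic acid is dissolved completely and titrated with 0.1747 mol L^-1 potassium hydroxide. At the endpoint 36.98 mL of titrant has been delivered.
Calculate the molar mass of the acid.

n(KOH) = 0.03698 L × 0.1747 mol/L = 6.460 × 10^-3 mol
n(HA) = 6.460 × 10^-3 mol (1:1 ratio)
M = m / n = 1.138 g / 6.460 × 10^-3 mol = 176.1 g/mol

176.1 g/mol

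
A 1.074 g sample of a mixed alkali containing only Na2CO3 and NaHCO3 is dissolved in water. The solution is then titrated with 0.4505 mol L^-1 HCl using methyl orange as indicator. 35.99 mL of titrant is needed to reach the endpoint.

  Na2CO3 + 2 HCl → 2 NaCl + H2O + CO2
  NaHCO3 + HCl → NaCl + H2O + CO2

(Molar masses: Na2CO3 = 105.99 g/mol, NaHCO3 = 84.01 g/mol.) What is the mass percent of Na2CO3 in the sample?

45.83 %

n(HCl) = 0.03599 × 0.4505 = 0.01621 mol
Let x = n(Na2CO3), y = n(NaHCO3).
Titrant: 2x + 1y = 0.01621;  mass: 105.99x + 84.01y = 1.074
Solving, x = 4.644 × 10^-3 mol, y = 6.925 × 10^-3 mol
mass of Na2CO3 = 4.644 × 10^-3 × 105.99 = 0.4923 g
% Na2CO3 = 0.4923 / 1.074 × 100 = 45.83 %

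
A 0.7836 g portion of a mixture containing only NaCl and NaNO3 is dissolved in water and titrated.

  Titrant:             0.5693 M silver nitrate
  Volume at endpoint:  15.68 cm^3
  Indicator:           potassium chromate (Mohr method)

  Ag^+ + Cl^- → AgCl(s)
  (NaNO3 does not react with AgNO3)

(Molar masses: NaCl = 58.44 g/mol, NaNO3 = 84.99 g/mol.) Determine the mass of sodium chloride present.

0.5217 g

n(AgNO3) = 0.01568 × 0.5693 = 8.927 × 10^-3 mol
Let x = n(NaCl), y = n(NaNO3).
Titrant: 1x = 8.927 × 10^-3;  mass: 58.44x + 84.99y = 0.7836
Solving, x = 8.927 × 10^-3 mol, y = 3.082 × 10^-3 mol
mass of NaCl = 8.927 × 10^-3 × 58.44 = 0.5217 g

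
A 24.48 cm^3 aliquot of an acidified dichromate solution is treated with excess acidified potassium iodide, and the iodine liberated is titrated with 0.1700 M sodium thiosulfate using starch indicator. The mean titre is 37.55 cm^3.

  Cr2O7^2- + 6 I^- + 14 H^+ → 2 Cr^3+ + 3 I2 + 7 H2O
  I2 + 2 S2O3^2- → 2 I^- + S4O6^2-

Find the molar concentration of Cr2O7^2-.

n(S2O3^2-) = 0.03755 × 0.1700 = 6.383 × 10^-3 mol
n(I2) = n(S2O3^2-)/2 = 3.192 × 10^-3 mol
From the 1:3 ratio, n(Cr2O7^2-) in the aliquot = 1/3 × 3.192 × 10^-3 = 1.064 × 10^-3 mol
[Cr2O7^2-] = 1.064 × 10^-3 / 0.02448 = 0.04346 mol/L

0.04346 M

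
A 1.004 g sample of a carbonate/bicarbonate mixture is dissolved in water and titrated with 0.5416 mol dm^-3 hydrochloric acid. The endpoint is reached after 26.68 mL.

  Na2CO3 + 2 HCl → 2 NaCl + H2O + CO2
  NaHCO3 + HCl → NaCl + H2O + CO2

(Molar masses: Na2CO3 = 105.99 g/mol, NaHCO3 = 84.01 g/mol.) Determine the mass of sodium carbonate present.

n(HCl) = 0.02668 × 0.5416 = 0.01445 mol
Let x = n(Na2CO3), y = n(NaHCO3).
Titrant: 2x + 1y = 0.01445;  mass: 105.99x + 84.01y = 1.004
Solving, x = 3.384 × 10^-3 mol, y = 7.681 × 10^-3 mol
mass of Na2CO3 = 3.384 × 10^-3 × 105.99 = 0.3587 g

0.3587 g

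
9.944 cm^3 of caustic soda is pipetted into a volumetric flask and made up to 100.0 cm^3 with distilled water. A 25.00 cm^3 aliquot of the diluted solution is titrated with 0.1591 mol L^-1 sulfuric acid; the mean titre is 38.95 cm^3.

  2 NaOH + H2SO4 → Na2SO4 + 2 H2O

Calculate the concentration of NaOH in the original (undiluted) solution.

n(H2SO4) = 0.03895 × 0.1591 = 6.197 × 10^-3 mol
From the 2:1 ratio, n(NaOH) in the aliquot = 2/1 × 6.197 × 10^-3 = 0.01239 mol
[NaOH]_dilute = 0.01239 / 0.02500 = 0.4958 mol/L
Dilution factor = 100.0 / 9.944 = 10.06
[NaOH]_stock = 0.4958 × 10.06 = 4.985 mol/L

4.985 mol/L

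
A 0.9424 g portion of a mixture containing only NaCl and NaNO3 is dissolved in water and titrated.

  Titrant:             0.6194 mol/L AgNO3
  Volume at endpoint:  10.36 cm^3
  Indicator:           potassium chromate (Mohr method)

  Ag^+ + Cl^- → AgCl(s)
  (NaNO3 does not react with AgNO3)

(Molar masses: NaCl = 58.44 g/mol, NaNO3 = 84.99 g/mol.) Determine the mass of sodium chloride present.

n(AgNO3) = 0.01036 × 0.6194 = 6.417 × 10^-3 mol
Let x = n(NaCl), y = n(NaNO3).
Titrant: 1x = 6.417 × 10^-3;  mass: 58.44x + 84.99y = 0.9424
Solving, x = 6.417 × 10^-3 mol, y = 6.676 × 10^-3 mol
mass of NaCl = 6.417 × 10^-3 × 58.44 = 0.3750 g

0.3750 g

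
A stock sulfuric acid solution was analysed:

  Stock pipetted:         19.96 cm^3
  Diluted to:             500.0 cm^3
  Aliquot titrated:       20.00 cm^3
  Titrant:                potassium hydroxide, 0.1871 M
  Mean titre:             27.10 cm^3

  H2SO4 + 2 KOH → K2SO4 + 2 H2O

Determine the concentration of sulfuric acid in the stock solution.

3.175 M

n(KOH) = 0.02710 × 0.1871 = 5.070 × 10^-3 mol
From the 1:2 ratio, n(H2SO4) in the aliquot = 1/2 × 5.070 × 10^-3 = 2.535 × 10^-3 mol
[H2SO4]_dilute = 2.535 × 10^-3 / 0.02000 = 0.1268 mol/L
Dilution factor = 500.0 / 19.96 = 25.05
[H2SO4]_stock = 0.1268 × 25.05 = 3.175 mol/L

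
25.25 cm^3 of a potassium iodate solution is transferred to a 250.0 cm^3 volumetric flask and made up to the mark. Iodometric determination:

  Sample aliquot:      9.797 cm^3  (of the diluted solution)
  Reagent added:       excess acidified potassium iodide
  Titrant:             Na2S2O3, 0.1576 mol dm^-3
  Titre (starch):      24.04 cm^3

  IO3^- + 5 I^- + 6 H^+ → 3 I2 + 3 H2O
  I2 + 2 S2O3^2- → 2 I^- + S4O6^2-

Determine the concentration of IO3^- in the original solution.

0.6382 mol/L

n(S2O3^2-) = 0.02404 × 0.1576 = 3.789 × 10^-3 mol
n(I2) = n(S2O3^2-)/2 = 1.894 × 10^-3 mol
From the 1:3 ratio, n(IO3^-) in the aliquot = 1/3 × 1.894 × 10^-3 = 6.315 × 10^-4 mol
[IO3^-]_dilute = 6.315 × 10^-4 / 0.009797 = 0.06445 mol/L
[IO3^-]_original = 0.06445 × 250.0/25.25 = 0.6382 mol/L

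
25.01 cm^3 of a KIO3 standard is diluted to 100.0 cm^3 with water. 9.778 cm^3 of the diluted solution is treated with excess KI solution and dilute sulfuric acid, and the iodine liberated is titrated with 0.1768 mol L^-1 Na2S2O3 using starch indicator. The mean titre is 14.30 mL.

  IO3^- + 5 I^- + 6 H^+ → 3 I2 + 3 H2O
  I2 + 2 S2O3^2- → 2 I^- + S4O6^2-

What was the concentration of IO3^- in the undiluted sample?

n(S2O3^2-) = 0.01430 × 0.1768 = 2.528 × 10^-3 mol
n(I2) = n(S2O3^2-)/2 = 1.264 × 10^-3 mol
From the 1:3 ratio, n(IO3^-) in the aliquot = 1/3 × 1.264 × 10^-3 = 4.214 × 10^-4 mol
[IO3^-]_dilute = 4.214 × 10^-4 / 0.009778 = 0.04309 mol/L
[IO3^-]_original = 0.04309 × 100.0/25.01 = 0.1723 mol/L

0.1723 mol/L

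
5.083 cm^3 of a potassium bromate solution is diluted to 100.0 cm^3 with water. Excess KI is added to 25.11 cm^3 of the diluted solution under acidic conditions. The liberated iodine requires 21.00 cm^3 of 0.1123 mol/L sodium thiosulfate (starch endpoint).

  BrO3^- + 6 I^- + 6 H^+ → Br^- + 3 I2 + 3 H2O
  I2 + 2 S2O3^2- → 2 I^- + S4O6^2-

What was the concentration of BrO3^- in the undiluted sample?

n(S2O3^2-) = 0.02100 × 0.1123 = 2.358 × 10^-3 mol
n(I2) = n(S2O3^2-)/2 = 1.179 × 10^-3 mol
From the 1:3 ratio, n(BrO3^-) in the aliquot = 1/3 × 1.179 × 10^-3 = 3.930 × 10^-4 mol
[BrO3^-]_dilute = 3.930 × 10^-4 / 0.02511 = 0.01565 mol/L
[BrO3^-]_original = 0.01565 × 100.0/5.083 = 0.3080 mol/L

0.3080 mol/L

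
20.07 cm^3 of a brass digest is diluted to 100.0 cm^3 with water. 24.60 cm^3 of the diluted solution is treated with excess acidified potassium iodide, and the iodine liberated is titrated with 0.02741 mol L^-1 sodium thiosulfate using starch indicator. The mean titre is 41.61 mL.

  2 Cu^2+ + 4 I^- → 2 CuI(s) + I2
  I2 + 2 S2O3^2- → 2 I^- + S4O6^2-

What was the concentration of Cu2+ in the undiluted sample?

0.2310 mol/L

n(S2O3^2-) = 0.04161 × 0.02741 = 1.141 × 10^-3 mol
n(I2) = n(S2O3^2-)/2 = 5.703 × 10^-4 mol
From the 2:1 ratio, n(Cu2+) in the aliquot = 2/1 × 5.703 × 10^-4 = 1.141 × 10^-3 mol
[Cu2+]_dilute = 1.141 × 10^-3 / 0.02460 = 0.04636 mol/L
[Cu2+]_original = 0.04636 × 100.0/20.07 = 0.2310 mol/L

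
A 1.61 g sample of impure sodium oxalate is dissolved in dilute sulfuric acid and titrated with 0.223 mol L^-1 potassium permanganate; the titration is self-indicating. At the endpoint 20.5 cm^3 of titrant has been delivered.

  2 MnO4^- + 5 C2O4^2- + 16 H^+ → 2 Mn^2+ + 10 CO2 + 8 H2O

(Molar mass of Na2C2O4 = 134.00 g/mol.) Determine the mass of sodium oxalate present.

n(KMnO4) = 0.0205 L × 0.223 mol/L = 4.57 × 10^-3 mol
From the 5:2 ratio, n(Na2C2O4) = 5/2 × 4.57 × 10^-3 = 0.0114 mol
mass of Na2C2O4 = 0.0114 × 134.00 g/mol = 1.53 g

1.53 g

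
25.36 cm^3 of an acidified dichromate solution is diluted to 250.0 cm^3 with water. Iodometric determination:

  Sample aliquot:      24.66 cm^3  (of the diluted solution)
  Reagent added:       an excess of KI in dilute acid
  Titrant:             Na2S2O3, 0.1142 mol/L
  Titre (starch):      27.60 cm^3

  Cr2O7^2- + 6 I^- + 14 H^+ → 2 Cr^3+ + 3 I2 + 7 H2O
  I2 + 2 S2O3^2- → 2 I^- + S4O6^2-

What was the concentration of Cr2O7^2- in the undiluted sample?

0.2100 mol/L

n(S2O3^2-) = 0.02760 × 0.1142 = 3.152 × 10^-3 mol
n(I2) = n(S2O3^2-)/2 = 1.576 × 10^-3 mol
From the 1:3 ratio, n(Cr2O7^2-) in the aliquot = 1/3 × 1.576 × 10^-3 = 5.253 × 10^-4 mol
[Cr2O7^2-]_dilute = 5.253 × 10^-4 / 0.02466 = 0.02130 mol/L
[Cr2O7^2-]_original = 0.02130 × 250.0/25.36 = 0.2100 mol/L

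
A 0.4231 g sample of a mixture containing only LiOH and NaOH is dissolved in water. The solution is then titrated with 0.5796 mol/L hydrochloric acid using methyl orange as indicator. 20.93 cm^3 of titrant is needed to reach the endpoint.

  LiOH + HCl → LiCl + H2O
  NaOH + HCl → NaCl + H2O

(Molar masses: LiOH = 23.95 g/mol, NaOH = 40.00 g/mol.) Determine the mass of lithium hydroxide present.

n(HCl) = 0.02093 × 0.5796 = 0.01213 mol
Let x = n(LiOH), y = n(NaOH).
Titrant: 1x + 1y = 0.01213;  mass: 23.95x + 40.00y = 0.4231
Solving, x = 3.872 × 10^-3 mol, y = 8.259 × 10^-3 mol
mass of LiOH = 3.872 × 10^-3 × 23.95 = 0.09273 g

0.09273 g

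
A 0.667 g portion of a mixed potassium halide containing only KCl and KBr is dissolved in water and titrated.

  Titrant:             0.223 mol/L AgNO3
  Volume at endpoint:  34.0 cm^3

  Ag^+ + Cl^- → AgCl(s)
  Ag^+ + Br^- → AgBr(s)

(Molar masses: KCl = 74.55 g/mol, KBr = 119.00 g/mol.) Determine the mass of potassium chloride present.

0.395 g

n(AgNO3) = 0.0340 × 0.223 = 7.58 × 10^-3 mol
Let x = n(KCl), y = n(KBr).
Titrant: 1x + 1y = 7.58 × 10^-3;  mass: 74.55x + 119.00y = 0.667
Solving, x = 5.29 × 10^-3 mol, y = 2.29 × 10^-3 mol
mass of KCl = 5.29 × 10^-3 × 74.55 = 0.395 g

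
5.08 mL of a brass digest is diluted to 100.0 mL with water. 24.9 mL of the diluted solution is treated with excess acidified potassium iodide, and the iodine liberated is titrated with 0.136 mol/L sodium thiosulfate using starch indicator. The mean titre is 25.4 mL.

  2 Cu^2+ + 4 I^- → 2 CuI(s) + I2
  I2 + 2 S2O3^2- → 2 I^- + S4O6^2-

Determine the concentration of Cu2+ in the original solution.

n(S2O3^2-) = 0.0254 × 0.136 = 3.45 × 10^-3 mol
n(I2) = n(S2O3^2-)/2 = 1.73 × 10^-3 mol
From the 2:1 ratio, n(Cu2+) in the aliquot = 2/1 × 1.73 × 10^-3 = 3.45 × 10^-3 mol
[Cu2+]_dilute = 3.45 × 10^-3 / 0.0249 = 0.139 mol/L
[Cu2+]_original = 0.139 × 100.0/5.08 = 2.73 mol/L

2.73 mol/L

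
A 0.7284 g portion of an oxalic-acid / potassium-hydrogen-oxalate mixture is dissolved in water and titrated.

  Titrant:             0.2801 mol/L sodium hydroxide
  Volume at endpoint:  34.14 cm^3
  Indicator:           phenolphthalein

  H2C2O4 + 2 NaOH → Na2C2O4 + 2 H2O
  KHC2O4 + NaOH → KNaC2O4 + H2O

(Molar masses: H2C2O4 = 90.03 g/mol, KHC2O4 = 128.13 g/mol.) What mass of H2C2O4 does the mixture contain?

n(NaOH) = 0.03414 × 0.2801 = 9.563 × 10^-3 mol
Let x = n(H2C2O4), y = n(KHC2O4).
Titrant: 2x + 1y = 9.563 × 10^-3;  mass: 90.03x + 128.13y = 0.7284
Solving, x = 2.989 × 10^-3 mol, y = 3.585 × 10^-3 mol
mass of H2C2O4 = 2.989 × 10^-3 × 90.03 = 0.2691 g

0.2691 g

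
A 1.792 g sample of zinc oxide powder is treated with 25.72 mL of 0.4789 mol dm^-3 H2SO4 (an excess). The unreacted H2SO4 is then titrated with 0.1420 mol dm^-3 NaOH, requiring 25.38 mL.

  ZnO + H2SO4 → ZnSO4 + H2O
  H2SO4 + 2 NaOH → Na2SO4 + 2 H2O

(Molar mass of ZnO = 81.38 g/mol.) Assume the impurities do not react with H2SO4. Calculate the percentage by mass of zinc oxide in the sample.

n(H2SO4) added = 0.02572 × 0.4789 = 0.01232 mol
n(NaOH) used in back-titration = 0.02538 × 0.1420 = 3.604 × 10^-3 mol
From the 1:2 ratio, n(H2SO4) left over = 1/2 × 3.604 × 10^-3 = 1.802 × 10^-3 mol
n(H2SO4) consumed by analyte = 0.01232 − 1.802 × 10^-3 = 0.01052 mol
n(ZnO) = 0.01052 mol (1:1 ratio)
mass of ZnO = 0.01052 × 81.38 = 0.8557 g
% ZnO = 0.8557 / 1.792 × 100 = 47.75 %

47.75 %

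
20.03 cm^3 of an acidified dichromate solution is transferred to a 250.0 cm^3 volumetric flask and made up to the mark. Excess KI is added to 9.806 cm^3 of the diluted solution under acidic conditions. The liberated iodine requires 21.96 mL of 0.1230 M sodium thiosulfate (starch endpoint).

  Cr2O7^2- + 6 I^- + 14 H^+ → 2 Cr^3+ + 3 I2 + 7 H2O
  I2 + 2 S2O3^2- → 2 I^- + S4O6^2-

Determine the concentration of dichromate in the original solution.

0.5730 M

n(S2O3^2-) = 0.02196 × 0.1230 = 2.701 × 10^-3 mol
n(I2) = n(S2O3^2-)/2 = 1.351 × 10^-3 mol
From the 1:3 ratio, n(Cr2O7^2-) in the aliquot = 1/3 × 1.351 × 10^-3 = 4.502 × 10^-4 mol
[Cr2O7^2-]_dilute = 4.502 × 10^-4 / 0.009806 = 0.04591 mol/L
[Cr2O7^2-]_original = 0.04591 × 250.0/20.03 = 0.5730 mol/L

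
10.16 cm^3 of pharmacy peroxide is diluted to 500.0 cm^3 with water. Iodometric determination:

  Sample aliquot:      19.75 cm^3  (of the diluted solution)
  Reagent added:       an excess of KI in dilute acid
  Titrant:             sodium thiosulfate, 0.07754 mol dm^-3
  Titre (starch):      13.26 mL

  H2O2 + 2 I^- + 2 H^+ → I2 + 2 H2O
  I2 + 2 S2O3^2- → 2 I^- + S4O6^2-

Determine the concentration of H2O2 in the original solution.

1.281 mol/L

n(S2O3^2-) = 0.01326 × 0.07754 = 1.028 × 10^-3 mol
n(I2) = n(S2O3^2-)/2 = 5.141 × 10^-4 mol
n(H2O2) in the aliquot = 5.141 × 10^-4 mol (1:1 ratio)
[H2O2]_dilute = 5.141 × 10^-4 / 0.01975 = 0.02603 mol/L
[H2O2]_original = 0.02603 × 500.0/10.16 = 1.281 mol/L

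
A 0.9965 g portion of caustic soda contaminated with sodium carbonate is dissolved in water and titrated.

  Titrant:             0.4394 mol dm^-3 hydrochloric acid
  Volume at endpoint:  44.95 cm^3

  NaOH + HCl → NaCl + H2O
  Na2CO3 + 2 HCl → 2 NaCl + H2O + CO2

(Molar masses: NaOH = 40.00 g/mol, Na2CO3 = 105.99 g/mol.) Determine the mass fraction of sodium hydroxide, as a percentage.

15.51 %

n(HCl) = 0.04495 × 0.4394 = 0.01975 mol
Let x = n(NaOH), y = n(Na2CO3).
Titrant: 1x + 2y = 0.01975;  mass: 40.00x + 105.99y = 0.9965
Solving, x = 3.863 × 10^-3 mol, y = 7.944 × 10^-3 mol
mass of NaOH = 3.863 × 10^-3 × 40.00 = 0.1545 g
% NaOH = 0.1545 / 0.9965 × 100 = 15.51 %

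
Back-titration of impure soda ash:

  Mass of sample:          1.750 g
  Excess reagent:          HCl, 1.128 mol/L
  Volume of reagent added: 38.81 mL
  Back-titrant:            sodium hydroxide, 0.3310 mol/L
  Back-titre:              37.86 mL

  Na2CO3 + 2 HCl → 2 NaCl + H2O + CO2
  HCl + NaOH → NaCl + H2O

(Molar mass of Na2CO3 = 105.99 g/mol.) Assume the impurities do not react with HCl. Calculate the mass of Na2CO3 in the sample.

1.656 g

n(HCl) added = 0.03881 × 1.128 = 0.04378 mol
n(NaOH) used in back-titration = 0.03786 × 0.3310 = 0.01253 mol
n(HCl) left over = 0.01253 mol (1:1 ratio)
n(HCl) consumed by analyte = 0.04378 − 0.01253 = 0.03125 mol
From the 1:2 ratio, n(Na2CO3) = 1/2 × 0.03125 = 0.01562 mol
mass of Na2CO3 = 0.01562 × 105.99 = 1.656 g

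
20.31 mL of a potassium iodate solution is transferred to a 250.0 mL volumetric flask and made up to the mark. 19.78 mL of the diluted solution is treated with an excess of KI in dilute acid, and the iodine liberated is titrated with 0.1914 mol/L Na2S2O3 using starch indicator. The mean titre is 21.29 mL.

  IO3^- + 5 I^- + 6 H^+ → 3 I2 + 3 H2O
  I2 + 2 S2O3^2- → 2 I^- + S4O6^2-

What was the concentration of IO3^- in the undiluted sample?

n(S2O3^2-) = 0.02129 × 0.1914 = 4.075 × 10^-3 mol
n(I2) = n(S2O3^2-)/2 = 2.037 × 10^-3 mol
From the 1:3 ratio, n(IO3^-) in the aliquot = 1/3 × 2.037 × 10^-3 = 6.792 × 10^-4 mol
[IO3^-]_dilute = 6.792 × 10^-4 / 0.01978 = 0.03434 mol/L
[IO3^-]_original = 0.03434 × 250.0/20.31 = 0.4226 mol/L

0.4226 mol/L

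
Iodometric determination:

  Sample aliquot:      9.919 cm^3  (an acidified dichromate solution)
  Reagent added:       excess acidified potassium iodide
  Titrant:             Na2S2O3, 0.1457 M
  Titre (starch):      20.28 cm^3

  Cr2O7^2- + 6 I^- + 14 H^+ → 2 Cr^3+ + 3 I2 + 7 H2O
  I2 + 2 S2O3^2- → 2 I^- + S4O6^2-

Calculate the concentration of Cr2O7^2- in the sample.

0.04965 M

n(S2O3^2-) = 0.02028 × 0.1457 = 2.955 × 10^-3 mol
n(I2) = n(S2O3^2-)/2 = 1.477 × 10^-3 mol
From the 1:3 ratio, n(Cr2O7^2-) in the aliquot = 1/3 × 1.477 × 10^-3 = 4.925 × 10^-4 mol
[Cr2O7^2-] = 4.925 × 10^-4 / 0.009919 = 0.04965 mol/L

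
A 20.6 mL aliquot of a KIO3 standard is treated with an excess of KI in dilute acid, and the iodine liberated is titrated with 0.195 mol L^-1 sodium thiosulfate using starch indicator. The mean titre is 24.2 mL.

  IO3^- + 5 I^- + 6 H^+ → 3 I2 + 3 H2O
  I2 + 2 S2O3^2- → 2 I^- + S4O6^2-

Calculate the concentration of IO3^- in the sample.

0.0382 mol/L

n(S2O3^2-) = 0.0242 × 0.195 = 4.72 × 10^-3 mol
n(I2) = n(S2O3^2-)/2 = 2.36 × 10^-3 mol
From the 1:3 ratio, n(IO3^-) in the aliquot = 1/3 × 2.36 × 10^-3 = 7.86 × 10^-4 mol
[IO3^-] = 7.86 × 10^-4 / 0.0206 = 0.0382 mol/L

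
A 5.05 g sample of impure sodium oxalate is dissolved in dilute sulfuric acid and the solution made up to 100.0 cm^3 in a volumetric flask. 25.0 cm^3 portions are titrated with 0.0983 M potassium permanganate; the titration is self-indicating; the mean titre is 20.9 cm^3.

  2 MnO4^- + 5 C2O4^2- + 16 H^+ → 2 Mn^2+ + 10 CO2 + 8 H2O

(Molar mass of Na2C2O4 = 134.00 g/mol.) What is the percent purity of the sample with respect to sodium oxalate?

54.5 %

n(KMnO4) per titration = 0.0209 × 0.0983 = 2.05 × 10^-3 mol
From the 5:2 ratio, n(Na2C2O4) in each aliquot = 5/2 × 2.05 × 10^-3 = 5.14 × 10^-3 mol
n(Na2C2O4) in the whole flask = 5.14 × 10^-3 × 100.0/25.0 = 0.0205 mol
mass of Na2C2O4 = 0.0205 × 134.00 = 2.75 g
% Na2C2O4 = 2.75 / 5.05 × 100 = 54.5 %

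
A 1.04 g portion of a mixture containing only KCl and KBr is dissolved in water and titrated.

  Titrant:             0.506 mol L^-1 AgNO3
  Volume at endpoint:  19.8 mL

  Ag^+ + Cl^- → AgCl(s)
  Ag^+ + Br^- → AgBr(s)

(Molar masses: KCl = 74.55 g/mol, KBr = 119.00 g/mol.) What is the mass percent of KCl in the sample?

n(AgNO3) = 0.0198 × 0.506 = 0.0100 mol
Let x = n(KCl), y = n(KBr).
Titrant: 1x + 1y = 0.0100;  mass: 74.55x + 119.00y = 1.04
Solving, x = 3.42 × 10^-3 mol, y = 6.59 × 10^-3 mol
mass of KCl = 3.42 × 10^-3 × 74.55 = 0.255 g
% KCl = 0.255 / 1.04 × 100 = 24.6 %

24.6 %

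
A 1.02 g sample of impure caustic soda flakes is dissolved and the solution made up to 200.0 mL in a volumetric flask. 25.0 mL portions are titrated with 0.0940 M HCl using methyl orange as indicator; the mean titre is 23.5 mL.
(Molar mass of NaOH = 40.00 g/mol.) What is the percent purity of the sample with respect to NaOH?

NaOH + HCl → NaCl + H2O
n(HCl) per titration = 0.0235 × 0.0940 = 2.21 × 10^-3 mol
n(NaOH) in each aliquot = 2.21 × 10^-3 mol (1:1 ratio)
n(NaOH) in the whole flask = 2.21 × 10^-3 × 200.0/25.0 = 0.0177 mol
mass of NaOH = 0.0177 × 40.00 = 0.707 g
% NaOH = 0.707 / 1.02 × 100 = 69.3 %

69.3 %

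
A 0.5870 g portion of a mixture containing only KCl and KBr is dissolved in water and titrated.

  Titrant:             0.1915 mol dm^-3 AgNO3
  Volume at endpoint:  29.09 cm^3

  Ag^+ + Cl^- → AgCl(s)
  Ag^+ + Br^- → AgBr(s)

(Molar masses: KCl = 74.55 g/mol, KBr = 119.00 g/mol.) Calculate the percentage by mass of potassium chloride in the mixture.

n(AgNO3) = 0.02909 × 0.1915 = 5.571 × 10^-3 mol
Let x = n(KCl), y = n(KBr).
Titrant: 1x + 1y = 5.571 × 10^-3;  mass: 74.55x + 119.00y = 0.5870
Solving, x = 1.708 × 10^-3 mol, y = 3.863 × 10^-3 mol
mass of KCl = 1.708 × 10^-3 × 74.55 = 0.1273 g
% KCl = 0.1273 / 0.5870 × 100 = 21.69 %

21.69 %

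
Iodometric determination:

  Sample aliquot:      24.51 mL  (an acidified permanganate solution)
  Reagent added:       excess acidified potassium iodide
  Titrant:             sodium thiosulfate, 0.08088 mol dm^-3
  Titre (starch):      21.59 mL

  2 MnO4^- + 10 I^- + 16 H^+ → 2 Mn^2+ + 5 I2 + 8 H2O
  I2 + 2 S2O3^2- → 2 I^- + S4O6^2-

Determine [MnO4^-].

n(S2O3^2-) = 0.02159 × 0.08088 = 1.746 × 10^-3 mol
n(I2) = n(S2O3^2-)/2 = 8.731 × 10^-4 mol
From the 2:5 ratio, n(MnO4^-) in the aliquot = 2/5 × 8.731 × 10^-4 = 3.492 × 10^-4 mol
[MnO4^-] = 3.492 × 10^-4 / 0.02451 = 0.01425 mol/L

0.01425 mol/L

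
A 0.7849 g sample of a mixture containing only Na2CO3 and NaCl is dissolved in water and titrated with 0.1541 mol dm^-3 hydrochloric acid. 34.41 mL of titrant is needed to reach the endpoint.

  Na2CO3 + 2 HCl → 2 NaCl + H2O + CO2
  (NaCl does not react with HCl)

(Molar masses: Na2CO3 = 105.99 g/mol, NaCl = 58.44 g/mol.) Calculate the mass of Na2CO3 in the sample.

n(HCl) = 0.03441 × 0.1541 = 5.303 × 10^-3 mol
Let x = n(Na2CO3), y = n(NaCl).
Titrant: 2x = 5.303 × 10^-3;  mass: 105.99x + 58.44y = 0.7849
Solving, x = 2.651 × 10^-3 mol, y = 8.622 × 10^-3 mol
mass of Na2CO3 = 2.651 × 10^-3 × 105.99 = 0.2810 g

0.2810 g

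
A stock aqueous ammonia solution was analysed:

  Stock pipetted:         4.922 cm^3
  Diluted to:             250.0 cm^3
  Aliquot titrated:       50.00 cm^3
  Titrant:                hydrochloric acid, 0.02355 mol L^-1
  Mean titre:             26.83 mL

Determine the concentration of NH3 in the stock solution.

NH3 + HCl → NH4Cl
n(HCl) = 0.02683 × 0.02355 = 6.318 × 10^-4 mol
n(NH3) in the aliquot = 6.318 × 10^-4 mol (1:1 ratio)
[NH3]_dilute = 6.318 × 10^-4 / 0.05000 = 0.01264 mol/L
Dilution factor = 250.0 / 4.922 = 50.79
[NH3]_stock = 0.01264 × 50.79 = 0.6419 mol/L

0.6419 mol/L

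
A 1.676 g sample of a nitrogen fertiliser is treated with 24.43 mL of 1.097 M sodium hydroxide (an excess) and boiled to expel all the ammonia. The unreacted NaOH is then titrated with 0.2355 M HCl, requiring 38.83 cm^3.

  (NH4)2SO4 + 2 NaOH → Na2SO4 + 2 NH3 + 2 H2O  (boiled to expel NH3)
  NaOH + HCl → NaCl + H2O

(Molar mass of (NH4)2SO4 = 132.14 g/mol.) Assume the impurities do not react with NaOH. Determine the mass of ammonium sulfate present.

n(NaOH) added = 0.02443 × 1.097 = 0.02680 mol
n(HCl) used in back-titration = 0.03883 × 0.2355 = 9.144 × 10^-3 mol
n(NaOH) left over = 9.144 × 10^-3 mol (1:1 ratio)
n(NaOH) consumed by analyte = 0.02680 − 9.144 × 10^-3 = 0.01766 mol
From the 1:2 ratio, n((NH4)2SO4) = 1/2 × 0.01766 = 8.828 × 10^-3 mol
mass of (NH4)2SO4 = 8.828 × 10^-3 × 132.14 = 1.166 g

1.166 g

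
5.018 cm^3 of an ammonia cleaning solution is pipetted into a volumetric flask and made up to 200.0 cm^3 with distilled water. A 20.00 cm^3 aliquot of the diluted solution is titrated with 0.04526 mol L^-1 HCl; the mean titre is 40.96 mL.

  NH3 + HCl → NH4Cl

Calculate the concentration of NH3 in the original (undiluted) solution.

n(HCl) = 0.04096 × 0.04526 = 1.854 × 10^-3 mol
n(NH3) in the aliquot = 1.854 × 10^-3 mol (1:1 ratio)
[NH3]_dilute = 1.854 × 10^-3 / 0.02000 = 0.09269 mol/L
Dilution factor = 200.0 / 5.018 = 39.86
[NH3]_stock = 0.09269 × 39.86 = 3.694 mol/L

3.694 mol/L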